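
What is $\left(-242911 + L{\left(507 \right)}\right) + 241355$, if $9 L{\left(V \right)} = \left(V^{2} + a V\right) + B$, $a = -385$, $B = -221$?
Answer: $\frac{47629}{9} \approx 5292.1$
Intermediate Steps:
$L{\left(V \right)} = - \frac{221}{9} - \frac{385 V}{9} + \frac{V^{2}}{9}$ ($L{\left(V \right)} = \frac{\left(V^{2} - 385 V\right) - 221}{9} = \frac{-221 + V^{2} - 385 V}{9} = - \frac{221}{9} - \frac{385 V}{9} + \frac{V^{2}}{9}$)
$\left(-242911 + L{\left(507 \right)}\right) + 241355 = \left(-242911 - \left(\frac{195416}{9} - 28561\right)\right) + 241355 = \left(-242911 - - \frac{61633}{9}\right) + 241355 = \left(-242911 + \frac{61633}{9}\right) + 241355 = - \frac{2124566}{9} + 241355 = \frac{47629}{9}$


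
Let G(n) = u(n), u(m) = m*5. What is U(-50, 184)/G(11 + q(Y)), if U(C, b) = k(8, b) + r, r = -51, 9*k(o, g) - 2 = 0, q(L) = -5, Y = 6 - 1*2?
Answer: -457/270 ≈ -1.6926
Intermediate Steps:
Y = 4 (Y = 6 - 2 = 4)
k(o, g) = 2/9 (k(o, g) = 2/9 + (⅑)*0 = 2/9 + 0 = 2/9)
u(m) = 5*m
U(C, b) = -457/9 (U(C, b) = 2/9 - 51 = -457/9)
G(n) = 5*n
U(-50, 184)/G(11 + q(Y)) = -457*1/(5*(11 - 5))/9 = -457/(9*(5*6)) = -457/9/30 = -457/9*1/30 = -457/270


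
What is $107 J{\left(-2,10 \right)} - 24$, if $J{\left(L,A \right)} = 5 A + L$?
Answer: $5112$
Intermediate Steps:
$J{\left(L,A \right)} = L + 5 A$
$107 J{\left(-2,10 \right)} - 24 = 107 \left(-2 + 5 \cdot 10\right) - 24 = 107 \left(-2 + 50\right) - 24 = 107 \cdot 48 - 24 = 5136 - 24 = 5112$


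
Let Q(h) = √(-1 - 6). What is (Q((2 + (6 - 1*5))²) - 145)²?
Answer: (145 - I*√7)² ≈ 21018.0 - 767.27*I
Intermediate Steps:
Q(h) = I*√7 (Q(h) = √(-7) = I*√7)
(Q((2 + (6 - 1*5))²) - 145)² = (I*√7 - 145)² = (-145 + I*√7)²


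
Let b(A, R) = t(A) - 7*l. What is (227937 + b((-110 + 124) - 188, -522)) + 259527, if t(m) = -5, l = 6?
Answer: 487417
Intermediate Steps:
b(A, R) = -47 (b(A, R) = -5 - 7*6 = -5 - 42 = -47)
(227937 + b((-110 + 124) - 188, -522)) + 259527 = (227937 - 47) + 259527 = 227890 + 259527 = 487417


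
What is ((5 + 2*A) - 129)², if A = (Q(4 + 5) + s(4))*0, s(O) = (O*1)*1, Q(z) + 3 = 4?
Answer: 15376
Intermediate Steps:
Q(z) = 1 (Q(z) = -3 + 4 = 1)
s(O) = O (s(O) = O*1 = O)
A = 0 (A = (1 + 4)*0 = 5*0 = 0)
((5 + 2*A) - 129)² = ((5 + 2*0) - 129)² = ((5 + 0) - 129)² = (5 - 129)² = (-124)² = 15376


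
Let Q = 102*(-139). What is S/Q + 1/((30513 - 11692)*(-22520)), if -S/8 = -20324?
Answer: -34457221807409/3004664993880 ≈ -11.468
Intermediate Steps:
Q = -14178
S = 162592 (S = -8*(-20324) = 162592)
S/Q + 1/((30513 - 11692)*(-22520)) = 162592/(-14178) + 1/((30513 - 11692)*(-22520)) = 162592*(-1/14178) - 1/22520/18821 = -81296/7089 + (1/18821)*(-1/22520) = -81296/7089 - 1/423848920 = -34457221807409/3004664993880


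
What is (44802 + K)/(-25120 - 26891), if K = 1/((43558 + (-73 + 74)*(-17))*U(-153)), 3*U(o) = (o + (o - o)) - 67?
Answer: -143053084679/166071469740 ≈ -0.86139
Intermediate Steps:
U(o) = -67/3 + o/3 (U(o) = ((o + (o - o)) - 67)/3 = ((o + 0) - 67)/3 = (o - 67)/3 = (-67 + o)/3 = -67/3 + o/3)
K = -3/9579020 (K = 1/((43558 + (-73 + 74)*(-17))*(-67/3 + (1/3)*(-153))) = 1/((43558 + 1*(-17))*(-67/3 - 51)) = 1/((43558 - 17)*(-220/3)) = -3/220/43541 = (1/43541)*(-3/220) = -3/9579020 ≈ -3.1318e-7)
(44802 + K)/(-25120 - 26891) = (44802 - 3/9579020)/(-25120 - 26891) = (429159254037/9579020)/(-52011) = (429159254037/9579020)*(-1/52011) = -143053084679/166071469740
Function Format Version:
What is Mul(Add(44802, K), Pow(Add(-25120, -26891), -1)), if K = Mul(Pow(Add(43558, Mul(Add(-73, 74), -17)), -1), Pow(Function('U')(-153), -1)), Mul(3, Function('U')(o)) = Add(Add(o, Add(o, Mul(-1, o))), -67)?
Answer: Rational(-143053084679, 166071469740) ≈ -0.86139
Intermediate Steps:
Function('U')(o) = Add(Rational(-67, 3), Mul(Rational(1, 3), o)) (Function('U')(o) = Mul(Rational(1, 3), Add(Add(o, Add(o, Mul(-1, o))), -67)) = Mul(Rational(1, 3), Add(Add(o, 0), -67)) = Mul(Rational(1, 3), Add(o, -67)) = Mul(Rational(1, 3), Add(-67, o)) = Add(Rational(-67, 3), Mul(Rational(1, 3), o)))
K = Rational(-3, 9579020) (K = Mul(Pow(Add(43558, Mul(Add(-73, 74), -17)), -1), Pow(Add(Rational(-67, 3), Mul(Rational(1, 3), -153)), -1)) = Mul(Pow(Add(43558, Mul(1, -17)), -1), Pow(Add(Rational(-67, 3), -51), -1)) = Mul(Pow(Add(43558, -17), -1), Pow(Rational(-220, 3), -1)) = Mul(Pow(43541, -1), Rational(-3, 220)) = Mul(Rational(1, 43541), Rational(-3, 220)) = Rational(-3, 9579020) ≈ -3.1318e-7)
Mul(Add(44802, K), Pow(Add(-25120, -26891), -1)) = Mul(Add(44802, Rational(-3, 9579020)), Pow(Add(-25120, -26891), -1)) = Mul(Rational(429159254037, 9579020), Pow(-52011, -1)) = Mul(Rational(429159254037, 9579020), Rational(-1, 52011)) = Rational(-143053084679, 166071469740)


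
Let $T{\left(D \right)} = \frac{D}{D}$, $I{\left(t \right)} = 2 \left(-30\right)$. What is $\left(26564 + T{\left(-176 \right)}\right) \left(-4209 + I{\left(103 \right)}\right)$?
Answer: $-113405985$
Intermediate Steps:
$I{\left(t \right)} = -60$
$T{\left(D \right)} = 1$
$\left(26564 + T{\left(-176 \right)}\right) \left(-4209 + I{\left(103 \right)}\right) = \left(26564 + 1\right) \left(-4209 - 60\right) = 26565 \left(-4269\right) = -113405985$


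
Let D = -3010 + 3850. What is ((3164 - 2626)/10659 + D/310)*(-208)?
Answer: -189703072/330429 ≈ -574.11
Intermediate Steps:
D = 840
((3164 - 2626)/10659 + D/310)*(-208) = ((3164 - 2626)/10659 + 840/310)*(-208) = (538*(1/10659) + 840*(1/310))*(-208) = (538/10659 + 84/31)*(-208) = (912034/330429)*(-208) = -189703072/330429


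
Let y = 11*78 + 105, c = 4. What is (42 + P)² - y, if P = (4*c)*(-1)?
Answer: -287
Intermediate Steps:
P = -16 (P = (4*4)*(-1) = 16*(-1) = -16)
y = 963 (y = 858 + 105 = 963)
(42 + P)² - y = (42 - 16)² - 1*963 = 26² - 963 = 676 - 963 = -287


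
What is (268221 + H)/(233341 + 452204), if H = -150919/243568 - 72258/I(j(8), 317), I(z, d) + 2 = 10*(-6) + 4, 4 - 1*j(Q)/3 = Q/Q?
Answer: 1903367014933/4842327912240 ≈ 0.39307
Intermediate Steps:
j(Q) = 9 (j(Q) = 12 - 3*Q/Q = 12 - 3*1 = 12 - 3 = 9)
I(z, d) = -58 (I(z, d) = -2 + (10*(-6) + 4) = -2 + (-60 + 4) = -2 - 56 = -58)
H = 8795491621/7063472 (H = -150919/243568 - 72258/(-58) = -150919*1/243568 - 72258*(-1/58) = -150919/243568 + 36129/29 = 8795491621/7063472 ≈ 1245.2)
(268221 + H)/(233341 + 452204) = (268221 + 8795491621/7063472)/(233341 + 452204) = (1903367014933/7063472)/685545 = (1903367014933/7063472)*(1/685545) = 1903367014933/4842327912240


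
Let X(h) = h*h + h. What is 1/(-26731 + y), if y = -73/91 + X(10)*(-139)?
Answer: -91/3823984 ≈ -2.3797e-5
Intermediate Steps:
X(h) = h + h² (X(h) = h² + h = h + h²)
y = -1391463/91 (y = -73/91 + (10*(1 + 10))*(-139) = -73*1/91 + (10*11)*(-139) = -73/91 + 110*(-139) = -73/91 - 15290 = -1391463/91 ≈ -15291.)
1/(-26731 + y) = 1/(-26731 - 1391463/91) = 1/(-3823984/91) = -91/3823984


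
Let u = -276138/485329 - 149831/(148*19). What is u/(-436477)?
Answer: 1986319715/16099455890908 ≈ 0.00012338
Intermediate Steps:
u = -1986319715/36885004 (u = -276138*1/485329 - 149831/2812 = -276138/485329 - 149831*1/2812 = -276138/485329 - 149831/2812 = -1986319715/36885004 ≈ -53.852)
u/(-436477) = -1986319715/36885004/(-436477) = -1986319715/36885004*(-1/436477) = 1986319715/16099455890908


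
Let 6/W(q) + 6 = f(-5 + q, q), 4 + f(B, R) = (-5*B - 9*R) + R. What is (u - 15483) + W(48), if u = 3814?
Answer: -2368809/203 ≈ -11669.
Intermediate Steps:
f(B, R) = -4 - 8*R - 5*B (f(B, R) = -4 + ((-5*B - 9*R) + R) = -4 + ((-9*R - 5*B) + R) = -4 + (-8*R - 5*B) = -4 - 8*R - 5*B)
W(q) = 6/(15 - 13*q) (W(q) = 6/(-6 + (-4 - 8*q - 5*(-5 + q))) = 6/(-6 + (-4 - 8*q + (25 - 5*q))) = 6/(-6 + (21 - 13*q)) = 6/(15 - 13*q))
(u - 15483) + W(48) = (3814 - 15483) - 6/(-15 + 13*48) = -11669 - 6/(-15 + 624) = -11669 - 6/609 = -11669 - 6*1/609 = -11669 - 2/203 = -2368809/203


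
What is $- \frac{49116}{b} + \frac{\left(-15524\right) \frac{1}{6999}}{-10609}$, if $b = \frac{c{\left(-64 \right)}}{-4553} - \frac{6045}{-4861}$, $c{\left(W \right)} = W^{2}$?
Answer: $- \frac{80715455947656784352}{565226204089539} \approx -1.428 \cdot 10^{5}$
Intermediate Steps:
$b = \frac{7612229}{22132133}$ ($b = \frac{\left(-64\right)^{2}}{-4553} - \frac{6045}{-4861} = 4096 \left(- \frac{1}{4553}\right) - - \frac{6045}{4861} = - \frac{4096}{4553} + \frac{6045}{4861} = \frac{7612229}{22132133} \approx 0.34394$)
$- \frac{49116}{b} + \frac{\left(-15524\right) \frac{1}{6999}}{-10609} = - \frac{49116}{\frac{7612229}{22132133}} + \frac{\left(-15524\right) \frac{1}{6999}}{-10609} = \left(-49116\right) \frac{22132133}{7612229} + \left(-15524\right) \frac{1}{6999} \left(- \frac{1}{10609}\right) = - \frac{1087041844428}{7612229} - - \frac{15524}{74252391} = - \frac{1087041844428}{7612229} + \frac{15524}{74252391} = - \frac{80715455947656784352}{565226204089539}$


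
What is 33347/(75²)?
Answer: 33347/5625 ≈ 5.9284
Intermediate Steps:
33347/(75²) = 33347/5625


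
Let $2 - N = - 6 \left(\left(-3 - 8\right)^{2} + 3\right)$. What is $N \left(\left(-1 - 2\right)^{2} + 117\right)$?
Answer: $93996$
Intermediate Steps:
$N = 746$ ($N = 2 - - 6 \left(\left(-3 - 8\right)^{2} + 3\right) = 2 - - 6 \left(\left(-11\right)^{2} + 3\right) = 2 - - 6 \left(121 + 3\right) = 2 - \left(-6\right) 124 = 2 - -744 = 2 + 744 = 746$)
$N \left(\left(-1 - 2\right)^{2} + 117\right) = 746 \left(\left(-1 - 2\right)^{2} + 117\right) = 746 \left(\left(-3\right)^{2} + 117\right) = 746 \left(9 + 117\right) = 746 \cdot 126 = 93996$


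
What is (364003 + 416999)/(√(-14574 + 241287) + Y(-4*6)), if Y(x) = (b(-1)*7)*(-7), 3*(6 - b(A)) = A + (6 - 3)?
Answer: 1836916704/1425761 + 7029018*√226713/1425761 ≈ 3635.8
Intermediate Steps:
b(A) = 5 - A/3 (b(A) = 6 - (A + (6 - 3))/3 = 6 - (A + 3)/3 = 6 - (3 + A)/3 = 6 + (-1 - A/3) = 5 - A/3)
Y(x) = -784/3 (Y(x) = ((5 - ⅓*(-1))*7)*(-7) = ((5 + ⅓)*7)*(-7) = ((16/3)*7)*(-7) = (112/3)*(-7) = -784/3)
(364003 + 416999)/(√(-14574 + 241287) + Y(-4*6)) = (364003 + 416999)/(√(-14574 + 241287) - 784/3) = 781002/(√226713 - 784/3) = 781002/(-784/3 + √226713)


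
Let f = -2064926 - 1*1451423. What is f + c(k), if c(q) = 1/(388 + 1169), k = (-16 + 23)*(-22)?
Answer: -5474955392/1557 ≈ -3.5163e+6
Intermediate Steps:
f = -3516349 (f = -2064926 - 1451423 = -3516349)
k = -154 (k = 7*(-22) = -154)
c(q) = 1/1557
f + c(k) = -3516349 + 1/1557 = -5474955392/1557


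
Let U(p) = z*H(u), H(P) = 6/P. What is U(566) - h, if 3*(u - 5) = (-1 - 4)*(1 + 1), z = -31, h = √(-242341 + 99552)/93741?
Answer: -558/5 - I*√142789/93741 ≈ -111.6 - 0.004031*I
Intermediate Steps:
h = I*√142789/93741 (h = √(-142789)*(1/93741) = (I*√142789)*(1/93741) = I*√142789/93741 ≈ 0.004031*I)
u = 5/3 (u = 5 + ((-1 - 4)*(1 + 1))/3 = 5 + (-5*2)/3 = 5 + (⅓)*(-10) = 5 - 10/3 = 5/3 ≈ 1.6667)
U(p) = -558/5 (U(p) = -186/5/3 = -186*3/5 = -31*18/5 = -558/5)
U(566) - h = -558/5 - I*√142789/93741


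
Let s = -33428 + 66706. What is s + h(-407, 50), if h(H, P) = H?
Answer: 32871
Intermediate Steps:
s = 33278
s + h(-407, 50) = 33278 - 407 = 32871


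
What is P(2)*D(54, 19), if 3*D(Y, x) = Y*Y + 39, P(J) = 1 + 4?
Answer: 4925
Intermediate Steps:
P(J) = 5
D(Y, x) = 13 + Y²/3 (D(Y, x) = (Y*Y + 39)/3 = (Y² + 39)/3 = (39 + Y²)/3 = 13 + Y²/3)
P(2)*D(54, 19) = 5*(13 + (⅓)*54²) = 5*(13 + (⅓)*2916) = 5*(13 + 972) = 5*985 = 4925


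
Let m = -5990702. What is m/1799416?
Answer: -2995351/899708 ≈ -3.3292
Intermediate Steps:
m/1799416 = -5990702/1799416 = -5990702*1/1799416 = -2995351/899708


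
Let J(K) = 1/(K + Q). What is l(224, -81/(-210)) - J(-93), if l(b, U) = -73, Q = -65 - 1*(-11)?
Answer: -10730/147 ≈ -72.993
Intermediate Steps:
Q = -54 (Q = -65 + 11 = -54)
J(K) = 1/(-54 + K) (J(K) = 1/(K - 54) = 1/(-54 + K))
l(224, -81/(-210)) - J(-93) = -73 - 1/(-54 - 93) = -73 - 1/(-147) = -73 - 1*(-1/147) = -73 + 1/147 = -10730/147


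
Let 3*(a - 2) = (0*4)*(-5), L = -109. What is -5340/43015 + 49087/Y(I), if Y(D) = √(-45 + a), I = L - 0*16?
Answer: -1068/8603 - 49087*I*√43/43 ≈ -0.12414 - 7485.7*I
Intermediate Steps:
a = 2 (a = 2 + ((0*4)*(-5))/3 = 2 + (0*(-5))/3 = 2 + (⅓)*0 = 2 + 0 = 2)
I = -109 (I = -109 - 0*16 = -109 - 1*0 = -109 + 0 = -109)
Y(D) = I*√43 (Y(D) = √(-45 + 2) = √(-43) = I*√43)
-5340/43015 + 49087/Y(I) = -5340/43015 + 49087/((I*√43)) = -5340*1/43015 + 49087*(-I*√43/43) = -1068/8603 - 49087*I*√43/43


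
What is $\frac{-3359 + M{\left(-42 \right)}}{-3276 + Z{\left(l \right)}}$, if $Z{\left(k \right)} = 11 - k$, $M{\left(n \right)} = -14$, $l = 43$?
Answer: $\frac{3373}{3308} \approx 1.0196$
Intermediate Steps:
$\frac{-3359 + M{\left(-42 \right)}}{-3276 + Z{\left(l \right)}} = \frac{-3359 - 14}{-3276 + \left(11 - 43\right)} = - \frac{3373}{-3276 + \left(11 - 43\right)} = - \frac{3373}{-3276 - 32} = - \frac{3373}{-3308} = \left(-3373\right) \left(- \frac{1}{3308}\right) = \frac{3373}{3308}$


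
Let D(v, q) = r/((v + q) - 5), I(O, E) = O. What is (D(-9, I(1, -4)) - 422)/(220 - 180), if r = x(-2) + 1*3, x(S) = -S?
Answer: -5491/520 ≈ -10.560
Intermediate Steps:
r = 5 (r = -1*(-2) + 1*3 = 2 + 3 = 5)
D(v, q) = 5/(-5 + q + v) (D(v, q) = 5/((v + q) - 5) = 5/((q + v) - 5) = 5/(-5 + q + v))
(D(-9, I(1, -4)) - 422)/(220 - 180) = (5/(-5 + 1 - 9) - 422)/(220 - 180) = (5/(-13) - 422)/40 = (5*(-1/13) - 422)*(1/40) = (-5/13 - 422)*(1/40) = -5491/13*1/40 = -5491/520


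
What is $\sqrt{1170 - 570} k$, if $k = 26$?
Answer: $260 \sqrt{6} \approx 636.87$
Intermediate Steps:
$\sqrt{1170 - 570} k = \sqrt{1170 - 570} \cdot 26 = \sqrt{600} \cdot 26 = 10 \sqrt{6} \cdot 26 = 260 \sqrt{6}$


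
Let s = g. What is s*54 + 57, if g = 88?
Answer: 4809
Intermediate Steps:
s = 88
s*54 + 57 = 88*54 + 57 = 4752 + 57 = 4809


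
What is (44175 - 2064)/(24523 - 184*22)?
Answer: 4679/2275 ≈ 2.0567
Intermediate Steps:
(44175 - 2064)/(24523 - 184*22) = 42111/(24523 - 4048) = 42111/20475 = 42111*(1/20475) = 4679/2275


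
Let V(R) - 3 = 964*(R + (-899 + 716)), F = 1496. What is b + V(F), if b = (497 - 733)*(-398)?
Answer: 1359663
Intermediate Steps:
V(R) = -176409 + 964*R (V(R) = 3 + 964*(R + (-899 + 716)) = 3 + 964*(R - 183) = 3 + 964*(-183 + R) = 3 + (-176412 + 964*R) = -176409 + 964*R)
b = 93928 (b = -236*(-398) = 93928)
b + V(F) = 93928 + (-176409 + 964*1496) = 93928 + (-176409 + 1442144) = 93928 + 1265735 = 1359663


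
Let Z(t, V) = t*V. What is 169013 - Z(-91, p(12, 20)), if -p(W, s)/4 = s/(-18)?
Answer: 1524757/9 ≈ 1.6942e+5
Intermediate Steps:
p(W, s) = 2*s/9 (p(W, s) = -4*s/(-18) = -4*s*(-1)/18 = -(-2)*s/9 = 2*s/9)
Z(t, V) = V*t
169013 - Z(-91, p(12, 20)) = 169013 - (2/9)*20*(-91) = 169013 - 40*(-91)/9 = 169013 - 1*(-3640/9) = 169013 + 3640/9 = 1524757/9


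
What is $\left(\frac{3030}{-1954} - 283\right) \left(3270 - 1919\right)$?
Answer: $- \frac{375586106}{977} \approx -3.8443 \cdot 10^{5}$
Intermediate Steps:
$\left(\frac{3030}{-1954} - 283\right) \left(3270 - 1919\right) = \left(3030 \left(- \frac{1}{1954}\right) - 283\right) 1351 = \left(- \frac{1515}{977} - 283\right) 1351 = \left(- \frac{278006}{977}\right) 1351 = - \frac{375586106}{977}$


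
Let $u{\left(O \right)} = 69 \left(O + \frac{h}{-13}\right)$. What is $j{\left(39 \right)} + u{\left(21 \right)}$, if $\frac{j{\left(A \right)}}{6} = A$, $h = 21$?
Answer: $\frac{20430}{13} \approx 1571.5$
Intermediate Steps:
$j{\left(A \right)} = 6 A$
$u{\left(O \right)} = - \frac{1449}{13} + 69 O$ ($u{\left(O \right)} = 69 \left(O + \frac{21}{-13}\right) = 69 \left(O + 21 \left(- \frac{1}{13}\right)\right) = 69 \left(O - \frac{21}{13}\right) = 69 \left(- \frac{21}{13} + O\right) = - \frac{1449}{13} + 69 O$)
$j{\left(39 \right)} + u{\left(21 \right)} = 6 \cdot 39 + \left(- \frac{1449}{13} + 69 \cdot 21\right) = 234 + \left(- \frac{1449}{13} + 1449\right) = 234 + \frac{17388}{13} = \frac{20430}{13}$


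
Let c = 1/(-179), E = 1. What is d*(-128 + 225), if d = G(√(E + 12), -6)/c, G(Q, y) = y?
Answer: 104178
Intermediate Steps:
c = -1/179 ≈ -0.0055866
d = 1074 (d = -6/(-1/179) = -6*(-179) = 1074)
d*(-128 + 225) = 1074*(-128 + 225) = 1074*97 = 104178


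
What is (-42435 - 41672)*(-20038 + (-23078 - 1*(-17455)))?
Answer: 2158269727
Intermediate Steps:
(-42435 - 41672)*(-20038 + (-23078 - 1*(-17455))) = -84107*(-20038 + (-23078 + 17455)) = -84107*(-20038 - 5623) = -84107*(-25661) = 2158269727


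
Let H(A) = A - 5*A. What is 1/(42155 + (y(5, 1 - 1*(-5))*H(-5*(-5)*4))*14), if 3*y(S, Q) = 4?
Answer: 3/104065 ≈ 2.8828e-5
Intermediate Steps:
H(A) = -4*A
y(S, Q) = 4/3 (y(S, Q) = (1/3)*4 = 4/3)
1/(42155 + (y(5, 1 - 1*(-5))*H(-5*(-5)*4))*14) = 1/(42155 + (4*(-4*(-5*(-5))*4)/3)*14) = 1/(42155 + (4*(-100*4)/3)*14) = 1/(42155 + (4*(-4*100)/3)*14) = 1/(42155 + ((4/3)*(-400))*14) = 1/(42155 - 1600/3*14) = 1/(42155 - 22400/3) = 1/(104065/3) = 3/104065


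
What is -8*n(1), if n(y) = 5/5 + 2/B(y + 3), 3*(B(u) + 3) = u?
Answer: 8/5 ≈ 1.6000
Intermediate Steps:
B(u) = -3 + u/3
n(y) = 1 + 2/(-2 + y/3) (n(y) = 5/5 + 2/(-3 + (y + 3)/3) = 5*(1/5) + 2/(-3 + (3 + y)/3) = 1 + 2/(-3 + (1 + y/3)) = 1 + 2/(-2 + y/3))
-8*n(1) = -8/(-6 + 1) = -8/(-5) = -8*(-1)/5 = -8*(-1/5) = 8/5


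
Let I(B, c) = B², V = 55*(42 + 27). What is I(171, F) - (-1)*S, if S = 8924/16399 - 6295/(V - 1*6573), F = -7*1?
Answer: 57923624273/1980714 ≈ 29244.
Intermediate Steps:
V = 3795 (V = 55*69 = 3795)
F = -7
S = 5566199/1980714 (S = 8924/16399 - 6295/(3795 - 1*6573) = 8924*(1/16399) - 6295/(3795 - 6573) = 388/713 - 6295/(-2778) = 388/713 - 6295*(-1/2778) = 388/713 + 6295/2778 = 5566199/1980714 ≈ 2.8102)
I(171, F) - (-1)*S = 171² - (-1)*5566199/1980714 = 29241 - 1*(-5566199/1980714) = 29241 + 5566199/1980714 = 57923624273/1980714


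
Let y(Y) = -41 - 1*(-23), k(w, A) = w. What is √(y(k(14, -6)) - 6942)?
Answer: 4*I*√435 ≈ 83.427*I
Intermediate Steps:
y(Y) = -18 (y(Y) = -41 + 23 = -18)
√(y(k(14, -6)) - 6942) = √(-18 - 6942) = √(-6960) = 4*I*√435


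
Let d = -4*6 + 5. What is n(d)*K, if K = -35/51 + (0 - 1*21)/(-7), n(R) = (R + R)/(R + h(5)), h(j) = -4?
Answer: 4484/1173 ≈ 3.8227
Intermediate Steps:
d = -19 (d = -24 + 5 = -19)
n(R) = 2*R/(-4 + R) (n(R) = (R + R)/(R - 4) = (2*R)/(-4 + R) = 2*R/(-4 + R))
K = 118/51 (K = -35*1/51 + (0 - 21)*(-1/7) = -35/51 - 21*(-1/7) = -35/51 + 3 = 118/51 ≈ 2.3137)
n(d)*K = (2*(-19)/(-4 - 19))*(118/51) = (2*(-19)/(-23))*(118/51) = (2*(-19)*(-1/23))*(118/51) = (38/23)*(118/51) = 4484/1173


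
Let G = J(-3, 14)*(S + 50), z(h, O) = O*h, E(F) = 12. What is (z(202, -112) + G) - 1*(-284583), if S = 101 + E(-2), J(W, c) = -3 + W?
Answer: 260981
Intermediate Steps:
S = 113 (S = 101 + 12 = 113)
G = -978 (G = (-3 - 3)*(113 + 50) = -6*163 = -978)
(z(202, -112) + G) - 1*(-284583) = (-112*202 - 978) - 1*(-284583) = (-22624 - 978) + 284583 = -23602 + 284583 = 260981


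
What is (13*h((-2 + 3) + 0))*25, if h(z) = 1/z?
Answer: 325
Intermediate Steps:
(13*h((-2 + 3) + 0))*25 = (13/((-2 + 3) + 0))*25 = (13/(1 + 0))*25 = (13/1)*25 = (13*1)*25 = 13*25 = 325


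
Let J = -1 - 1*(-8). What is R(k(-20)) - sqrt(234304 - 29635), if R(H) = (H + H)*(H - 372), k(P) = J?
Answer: -5110 - 3*sqrt(22741) ≈ -5562.4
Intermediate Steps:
J = 7 (J = -1 + 8 = 7)
k(P) = 7
R(H) = 2*H*(-372 + H) (R(H) = (2*H)*(-372 + H) = 2*H*(-372 + H))
R(k(-20)) - sqrt(234304 - 29635) = 2*7*(-372 + 7) - sqrt(234304 - 29635) = 2*7*(-365) - sqrt(204669) = -5110 - 3*sqrt(22741)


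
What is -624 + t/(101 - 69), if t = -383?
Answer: -20351/32 ≈ -635.97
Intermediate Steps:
-624 + t/(101 - 69) = -624 - 383/(101 - 69) = -624 - 383/32 = -20351/32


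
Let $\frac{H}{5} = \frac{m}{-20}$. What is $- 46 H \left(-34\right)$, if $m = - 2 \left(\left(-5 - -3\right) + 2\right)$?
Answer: $0$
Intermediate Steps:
$m = 0$ ($m = - 2 \left(\left(-5 + 3\right) + 2\right) = - 2 \left(-2 + 2\right) = \left(-2\right) 0 = 0$)
$H = 0$ ($H = 5 \frac{0}{-20} = 5 \cdot 0 \left(- \frac{1}{20}\right) = 5 \cdot 0 = 0$)
$- 46 H \left(-34\right) = \left(-46\right) 0 \left(-34\right) = 0 \left(-34\right) = 0$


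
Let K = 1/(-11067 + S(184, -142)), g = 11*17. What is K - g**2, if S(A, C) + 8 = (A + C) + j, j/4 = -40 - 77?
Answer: -402178470/11501 ≈ -34969.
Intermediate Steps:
j = -468 (j = 4*(-40 - 77) = 4*(-117) = -468)
g = 187
S(A, C) = -476 + A + C (S(A, C) = -8 + ((A + C) - 468) = -8 + (-468 + A + C) = -476 + A + C)
K = -1/11501 (K = 1/(-11067 + (-476 + 184 - 142)) = 1/(-11067 - 434) = 1/(-11501) = -1/11501 ≈ -8.6949e-5)
K - g**2 = -1/11501 - 1*187**2 = -1/11501 - 1*34969 = -1/11501 - 34969 = -402178470/11501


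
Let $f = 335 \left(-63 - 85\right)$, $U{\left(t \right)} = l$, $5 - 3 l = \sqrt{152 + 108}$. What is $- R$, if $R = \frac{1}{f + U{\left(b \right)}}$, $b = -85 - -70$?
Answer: $\frac{89241}{4424419993} - \frac{6 \sqrt{65}}{22122099965} \approx 2.0168 \cdot 10^{-5}$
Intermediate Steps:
$b = -15$ ($b = -85 + 70 = -15$)
$l = \frac{5}{3} - \frac{2 \sqrt{65}}{3}$ ($l = \frac{5}{3} - \frac{\sqrt{152 + 108}}{3} = \frac{5}{3} - \frac{\sqrt{260}}{3} = \frac{5}{3} - \frac{2 \sqrt{65}}{3} \approx -3.7082$)
$U{\left(t \right)} = \frac{5}{3} - \frac{2 \sqrt{65}}{3}$
$f = -49580$ ($f = 335 \left(-148\right) = -49580$)
$R = \frac{1}{- \frac{148735}{3} - \frac{2 \sqrt{65}}{3}}$ ($R = \frac{1}{-49580 + \left(\frac{5}{3} - \frac{2 \sqrt{65}}{3}\right)} = \frac{1}{- \frac{148735}{3} - \frac{2 \sqrt{65}}{3}} \approx -2.0168 \cdot 10^{-5}$)
$- R = - (- \frac{89241}{4424419993} + \frac{6 \sqrt{65}}{22122099965}) = \frac{89241}{4424419993} - \frac{6 \sqrt{65}}{22122099965}$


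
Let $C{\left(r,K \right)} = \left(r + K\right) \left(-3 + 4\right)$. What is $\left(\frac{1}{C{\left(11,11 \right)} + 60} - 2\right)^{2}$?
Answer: $\frac{26569}{6724} \approx 3.9514$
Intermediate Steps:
$C{\left(r,K \right)} = K + r$ ($C{\left(r,K \right)} = \left(K + r\right) 1 = K + r$)
$\left(\frac{1}{C{\left(11,11 \right)} + 60} - 2\right)^{2} = \left(\frac{1}{\left(11 + 11\right) + 60} - 2\right)^{2} = \left(\frac{1}{22 + 60} - 2\right)^{2} = \left(\frac{1}{82} - 2\right)^{2} = \left(- \frac{163}{82}\right)^{2} = \frac{26569}{6724}$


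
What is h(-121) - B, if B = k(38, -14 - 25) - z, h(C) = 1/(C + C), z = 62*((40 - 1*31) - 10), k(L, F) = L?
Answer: -24201/242 ≈ -100.00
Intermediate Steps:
z = -62 (z = 62*((40 - 31) - 10) = 62*(9 - 10) = 62*(-1) = -62)
h(C) = 1/(2*C)
B = 100 (B = 38 - 1*(-62) = 38 + 62 = 100)
h(-121) - B = (½)/(-121) - 1*100 = (½)*(-1/121) - 100 = -1/242 - 100 = -24201/242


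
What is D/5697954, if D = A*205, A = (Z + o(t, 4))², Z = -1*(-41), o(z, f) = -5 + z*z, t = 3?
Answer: 46125/633106 ≈ 0.072855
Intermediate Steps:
o(z, f) = -5 + z²
Z = 41
A = 2025 (A = (41 + (-5 + 3²))² = (41 + (-5 + 9))² = (41 + 4)² = 45² = 2025)
D = 415125 (D = 2025*205 = 415125)
D/5697954 = 415125/5697954 = 415125*(1/5697954) = 46125/633106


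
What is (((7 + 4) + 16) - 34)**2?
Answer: 49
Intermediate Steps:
(((7 + 4) + 16) - 34)**2 = ((11 + 16) - 34)**2 = (27 - 34)**2 = (-7)**2 = 49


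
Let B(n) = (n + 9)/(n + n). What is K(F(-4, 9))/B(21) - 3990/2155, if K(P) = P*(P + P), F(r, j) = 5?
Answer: 29372/431 ≈ 68.148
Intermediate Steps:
K(P) = 2*P**2 (K(P) = P*(2*P) = 2*P**2)
B(n) = (9 + n)/(2*n) (B(n) = (9 + n)/((2*n)) = (9 + n)*(1/(2*n)) = (9 + n)/(2*n))
K(F(-4, 9))/B(21) - 3990/2155 = (2*5**2)/(((1/2)*(9 + 21)/21)) - 3990/2155 = (2*25)/(((1/2)*(1/21)*30)) - 3990*1/2155 = 50/(5/7) - 798/431 = 50*(7/5) - 798/431 = 70 - 798/431 = 29372/431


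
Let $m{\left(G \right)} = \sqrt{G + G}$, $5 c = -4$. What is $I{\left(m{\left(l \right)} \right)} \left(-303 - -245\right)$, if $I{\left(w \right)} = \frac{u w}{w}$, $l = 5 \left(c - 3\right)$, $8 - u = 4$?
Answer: $-232$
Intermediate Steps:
$u = 4$ ($u = 8 - 4 = 4$)
$c = - \frac{4}{5}$ ($c = \frac{1}{5} \left(-4\right) = - \frac{4}{5} \approx -0.8$)
$l = -19$ ($l = 5 \left(- \frac{4}{5} - 3\right) = 5 \left(- \frac{19}{5}\right) = -19$)
$m{\left(G \right)} = \sqrt{2} \sqrt{G}$ ($m{\left(G \right)} = \sqrt{2 G} = \sqrt{2} \sqrt{G}$)
$I{\left(w \right)} = 4$ ($I{\left(w \right)} = \frac{4 w}{w} = 4$)
$I{\left(m{\left(l \right)} \right)} \left(-303 - -245\right) = 4 \left(-303 - -245\right) = 4 \left(-303 + 245\right) = 4 \left(-58\right) = -232$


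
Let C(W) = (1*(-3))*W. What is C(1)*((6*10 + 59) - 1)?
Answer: -354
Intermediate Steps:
C(W) = -3*W
C(1)*((6*10 + 59) - 1) = (-3*1)*((6*10 + 59) - 1) = -3*((60 + 59) - 1) = -3*(119 - 1) = -3*118 = -354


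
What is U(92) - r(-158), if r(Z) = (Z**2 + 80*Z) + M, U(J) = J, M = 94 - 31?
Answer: -12295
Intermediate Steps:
M = 63
r(Z) = 63 + Z**2 + 80*Z (r(Z) = (Z**2 + 80*Z) + 63 = 63 + Z**2 + 80*Z)
U(92) - r(-158) = 92 - (63 + (-158)**2 + 80*(-158)) = 92 - (63 + 24964 - 12640) = 92 - 1*12387 = 92 - 12387 = -12295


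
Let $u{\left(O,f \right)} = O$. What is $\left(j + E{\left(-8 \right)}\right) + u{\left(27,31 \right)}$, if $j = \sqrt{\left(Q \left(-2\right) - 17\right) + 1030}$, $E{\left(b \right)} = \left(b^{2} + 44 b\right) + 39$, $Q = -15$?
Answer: $-222 + \sqrt{1043} \approx -189.7$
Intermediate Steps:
$E{\left(b \right)} = 39 + b^{2} + 44 b$
$j = \sqrt{1043}$ ($j = \sqrt{\left(\left(-15\right) \left(-2\right) - 17\right) + 1030} = \sqrt{\left(30 - 17\right) + 1030} = \sqrt{13 + 1030} = \sqrt{1043} \approx 32.296$)
$\left(j + E{\left(-8 \right)}\right) + u{\left(27,31 \right)} = \left(\sqrt{1043} + \left(39 + \left(-8\right)^{2} + 44 \left(-8\right)\right)\right) + 27 = \left(\sqrt{1043} + \left(39 + 64 - 352\right)\right) + 27 = \left(\sqrt{1043} - 249\right) + 27 = \left(-249 + \sqrt{1043}\right) + 27 = -222 + \sqrt{1043}$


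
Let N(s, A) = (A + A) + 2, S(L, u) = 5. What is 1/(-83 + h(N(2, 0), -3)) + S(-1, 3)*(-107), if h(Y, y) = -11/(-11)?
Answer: -43871/82 ≈ -535.01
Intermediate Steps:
N(s, A) = 2 + 2*A (N(s, A) = 2*A + 2 = 2 + 2*A)
h(Y, y) = 1 (h(Y, y) = -11*(-1/11) = 1)
1/(-83 + h(N(2, 0), -3)) + S(-1, 3)*(-107) = 1/(-83 + 1) + 5*(-107) = 1/(-82) - 535 = -1/82 - 535 = -43871/82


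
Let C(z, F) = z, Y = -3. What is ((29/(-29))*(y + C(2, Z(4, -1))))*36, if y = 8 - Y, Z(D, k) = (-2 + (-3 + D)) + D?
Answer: -468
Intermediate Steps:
Z(D, k) = -5 + 2*D (Z(D, k) = (-5 + D) + D = -5 + 2*D)
y = 11 (y = 8 - 1*(-3) = 8 + 3 = 11)
((29/(-29))*(y + C(2, Z(4, -1))))*36 = ((29/(-29))*(11 + 2))*36 = ((29*(-1/29))*13)*36 = -1*13*36 = -13*36 = -468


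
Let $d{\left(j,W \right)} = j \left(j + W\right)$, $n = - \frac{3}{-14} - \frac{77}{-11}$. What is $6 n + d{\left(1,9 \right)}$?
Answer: $\frac{373}{7} \approx 53.286$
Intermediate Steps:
$n = \frac{101}{14}$ ($n = \left(-3\right) \left(- \frac{1}{14}\right) - -7 = \frac{3}{14} + 7 = \frac{101}{14} \approx 7.2143$)
$d{\left(j,W \right)} = j \left(W + j\right)$
$6 n + d{\left(1,9 \right)} = 6 \cdot \frac{101}{14} + 1 \left(9 + 1\right) = \frac{303}{7} + 1 \cdot 10 = \frac{303}{7} + 10 = \frac{373}{7}$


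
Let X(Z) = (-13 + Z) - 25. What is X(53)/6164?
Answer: 15/6164 ≈ 0.0024335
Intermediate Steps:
X(Z) = -38 + Z
X(53)/6164 = (-38 + 53)/6164 = 15*(1/6164) = 15/6164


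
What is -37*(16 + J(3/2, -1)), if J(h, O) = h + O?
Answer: -1221/2 ≈ -610.50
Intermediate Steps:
J(h, O) = O + h
-37*(16 + J(3/2, -1)) = -37*(16 + (-1 + 3/2)) = -37*(16 + ½) = -37*33/2 = -1221/2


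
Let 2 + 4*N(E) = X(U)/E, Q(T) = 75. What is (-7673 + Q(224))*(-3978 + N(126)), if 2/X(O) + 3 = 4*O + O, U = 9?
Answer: 159969974957/5292 ≈ 3.0229e+7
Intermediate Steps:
X(O) = 2/(-3 + 5*O) (X(O) = 2/(-3 + (4*O + O)) = 2/(-3 + 5*O))
N(E) = -1/2 + 1/(84*E) (N(E) = -1/2 + ((2/(-3 + 5*9))/E)/4 = -1/2 + ((2/(-3 + 45))/E)/4 = -1/2 + ((2/42)/E)/4 = -1/2 + ((2*(1/42))/E)/4 = -1/2 + (1/(21*E))/4 = -1/2 + 1/(84*E))
(-7673 + Q(224))*(-3978 + N(126)) = (-7673 + 75)*(-3978 + (1/84)*(1 - 42*126)/126) = -7598*(-3978 + (1/84)*(1/126)*(1 - 5292)) = -7598*(-3978 + (1/84)*(1/126)*(-5291)) = -7598*(-3978 - 5291/10584) = -7598*(-42108443/10584) = 159969974957/5292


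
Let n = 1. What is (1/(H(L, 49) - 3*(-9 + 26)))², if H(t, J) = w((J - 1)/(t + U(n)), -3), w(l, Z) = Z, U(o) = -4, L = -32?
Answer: 1/2916 ≈ 0.00034294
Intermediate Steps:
H(t, J) = -3
(1/(H(L, 49) - 3*(-9 + 26)))² = (1/(-3 - 3*(-9 + 26)))² = (1/(-3 - 3*17))² = (1/(-3 - 51))² = (1/(-54))² = (-1/54)² = 1/2916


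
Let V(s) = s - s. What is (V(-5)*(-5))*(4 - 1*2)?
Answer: 0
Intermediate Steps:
V(s) = 0
(V(-5)*(-5))*(4 - 1*2) = (0*(-5))*(4 - 1*2) = 0*(4 - 2) = 0*2 = 0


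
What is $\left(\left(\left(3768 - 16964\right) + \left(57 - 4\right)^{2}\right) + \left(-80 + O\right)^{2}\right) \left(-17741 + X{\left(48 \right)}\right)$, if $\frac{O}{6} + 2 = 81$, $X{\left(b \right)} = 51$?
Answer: $-2562378810$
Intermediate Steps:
$O = 474$ ($O = -12 + 6 \cdot 81 = -12 + 486 = 474$)
$\left(\left(\left(3768 - 16964\right) + \left(57 - 4\right)^{2}\right) + \left(-80 + O\right)^{2}\right) \left(-17741 + X{\left(48 \right)}\right) = \left(\left(\left(3768 - 16964\right) + \left(57 - 4\right)^{2}\right) + \left(-80 + 474\right)^{2}\right) \left(-17741 + 51\right) = \left(\left(-13196 + 53^{2}\right) + 394^{2}\right) \left(-17690\right) = \left(\left(-13196 + 2809\right) + 155236\right) \left(-17690\right) = \left(-10387 + 155236\right) \left(-17690\right) = 144849 \left(-17690\right) = -2562378810$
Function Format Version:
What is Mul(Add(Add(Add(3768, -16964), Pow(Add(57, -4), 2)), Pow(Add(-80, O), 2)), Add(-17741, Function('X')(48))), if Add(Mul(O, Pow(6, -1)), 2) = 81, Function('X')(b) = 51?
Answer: -2562378810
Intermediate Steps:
O = 474 (O = Add(-12, Mul(6, 81)) = Add(-12, 486) = 474)
Mul(Add(Add(Add(3768, -16964), Pow(Add(57, -4), 2)), Pow(Add(-80, O), 2)), Add(-17741, Function('X')(48))) = Mul(Add(Add(Add(3768, -16964), Pow(Add(57, -4), 2)), Pow(Add(-80, 474), 2)), Add(-17741, 51)) = Mul(Add(Add(-13196, Pow(53, 2)), Pow(394, 2)), -17690) = Mul(Add(Add(-13196, 2809), 155236), -17690) = Mul(Add(-10387, 155236), -17690) = Mul(144849, -17690) = -2562378810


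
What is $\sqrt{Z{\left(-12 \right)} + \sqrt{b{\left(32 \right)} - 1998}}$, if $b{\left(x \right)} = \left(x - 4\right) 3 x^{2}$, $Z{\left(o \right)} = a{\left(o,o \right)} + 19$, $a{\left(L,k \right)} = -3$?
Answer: $\sqrt{16 + \sqrt{84018}} \approx 17.489$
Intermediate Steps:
$Z{\left(o \right)} = 16$ ($Z{\left(o \right)} = -3 + 19 = 16$)
$b{\left(x \right)} = x^{2} \left(-12 + 3 x\right)$ ($b{\left(x \right)} = \left(-4 + x\right) 3 x^{2} = \left(-12 + 3 x\right) x^{2} = x^{2} \left(-12 + 3 x\right)$)
$\sqrt{Z{\left(-12 \right)} + \sqrt{b{\left(32 \right)} - 1998}} = \sqrt{16 + \sqrt{3 \cdot 32^{2} \left(-4 + 32\right) - 1998}} = \sqrt{16 + \sqrt{3 \cdot 1024 \cdot 28 - 1998}} = \sqrt{16 + \sqrt{86016 - 1998}} = \sqrt{16 + \sqrt{84018}}$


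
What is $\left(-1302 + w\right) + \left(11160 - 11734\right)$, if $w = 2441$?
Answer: $565$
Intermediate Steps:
$\left(-1302 + w\right) + \left(11160 - 11734\right) = \left(-1302 + 2441\right) + \left(11160 - 11734\right) = 1139 - 574 = 565$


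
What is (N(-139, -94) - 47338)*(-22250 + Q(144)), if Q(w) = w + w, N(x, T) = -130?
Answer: 1042492216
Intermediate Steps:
Q(w) = 2*w
(N(-139, -94) - 47338)*(-22250 + Q(144)) = (-130 - 47338)*(-22250 + 2*144) = -47468*(-22250 + 288) = -47468*(-21962) = 1042492216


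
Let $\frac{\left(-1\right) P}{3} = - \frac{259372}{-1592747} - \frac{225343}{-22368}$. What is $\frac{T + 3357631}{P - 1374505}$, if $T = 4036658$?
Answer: $- \frac{87811038972759648}{16323328576812277} \approx -5.3795$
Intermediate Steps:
$P = - \frac{364716020117}{11875521632}$ ($P = - 3 \left(- \frac{259372}{-1592747} - \frac{225343}{-22368}\right) = - 3 \left(\left(-259372\right) \left(- \frac{1}{1592747}\right) - - \frac{225343}{22368}\right) = - 3 \left(\frac{259372}{1592747} + \frac{225343}{22368}\right) = \left(-3\right) \frac{364716020117}{35626564896} = - \frac{364716020117}{11875521632} \approx -30.712$)
$\frac{T + 3357631}{P - 1374505} = \frac{4036658 + 3357631}{- \frac{364716020117}{11875521632} - 1374505} = \frac{7394289}{- \frac{16323328576812277}{11875521632}} = 7394289 \left(- \frac{11875521632}{16323328576812277}\right) = - \frac{87811038972759648}{16323328576812277}$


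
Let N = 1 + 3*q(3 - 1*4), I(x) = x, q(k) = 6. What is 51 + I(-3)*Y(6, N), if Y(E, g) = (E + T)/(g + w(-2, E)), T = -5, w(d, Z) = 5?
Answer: 407/8 ≈ 50.875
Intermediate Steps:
N = 19 (N = 1 + 3*6 = 1 + 18 = 19)
Y(E, g) = (-5 + E)/(5 + g) (Y(E, g) = (E - 5)/(g + 5) = (-5 + E)/(5 + g))
51 + I(-3)*Y(6, N) = 51 - 3*(-5 + 6)/(5 + 19) = 51 - 3/24 = 51 - 1/8 = 407/8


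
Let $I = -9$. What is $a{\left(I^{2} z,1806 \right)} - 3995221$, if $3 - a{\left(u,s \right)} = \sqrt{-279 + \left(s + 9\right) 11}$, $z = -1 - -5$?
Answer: $-3995218 - \sqrt{19686} \approx -3.9954 \cdot 10^{6}$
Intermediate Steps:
$z = 4$ ($z = -1 + 5 = 4$)
$a{\left(u,s \right)} = 3 - \sqrt{-180 + 11 s}$ ($a{\left(u,s \right)} = 3 - \sqrt{-279 + \left(s + 9\right) 11} = 3 - \sqrt{-279 + \left(9 + s\right) 11} = 3 - \sqrt{-279 + \left(99 + 11 s\right)} = 3 - \sqrt{-180 + 11 s}$)
$a{\left(I^{2} z,1806 \right)} - 3995221 = \left(3 - \sqrt{-180 + 11 \cdot 1806}\right) - 3995221 = \left(3 - \sqrt{-180 + 19866}\right) - 3995221 = \left(3 - \sqrt{19686}\right) - 3995221 = -3995218 - \sqrt{19686}$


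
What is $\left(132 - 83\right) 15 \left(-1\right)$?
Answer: $-735$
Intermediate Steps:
$\left(132 - 83\right) 15 \left(-1\right) = 49 \left(-15\right) = -735$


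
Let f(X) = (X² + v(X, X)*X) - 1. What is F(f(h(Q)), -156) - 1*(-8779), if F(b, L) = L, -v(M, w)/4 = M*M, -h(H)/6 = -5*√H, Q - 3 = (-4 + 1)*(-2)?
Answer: 8623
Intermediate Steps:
Q = 9 (Q = 3 + (-4 + 1)*(-2) = 3 - 3*(-2) = 3 + 6 = 9)
h(H) = 30*√H (h(H) = -(-30)*√H = 30*√H)
v(M, w) = -4*M² (v(M, w) = -4*M*M = -4*M²)
f(X) = -1 + X² - 4*X³ (f(X) = (X² + (-4*X²)*X) - 1 = (X² - 4*X³) - 1 = -1 + X² - 4*X³)
F(f(h(Q)), -156) - 1*(-8779) = -156 - 1*(-8779) = -156 + 8779 = 8623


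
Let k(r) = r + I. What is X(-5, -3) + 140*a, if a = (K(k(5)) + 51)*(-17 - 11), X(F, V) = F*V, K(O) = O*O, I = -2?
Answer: -235185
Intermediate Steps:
k(r) = -2 + r (k(r) = r - 2 = -2 + r)
K(O) = O²
a = -1680 (a = ((-2 + 5)² + 51)*(-17 - 11) = (3² + 51)*(-28) = (9 + 51)*(-28) = 60*(-28) = -1680)
X(-5, -3) + 140*a = -5*(-3) + 140*(-1680) = 15 - 235200 = -235185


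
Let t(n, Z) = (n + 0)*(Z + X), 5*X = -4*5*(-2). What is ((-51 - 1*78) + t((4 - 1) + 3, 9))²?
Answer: 729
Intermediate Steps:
X = 8 (X = (-4*5*(-2))/5 = (-20*(-2))/5 = (⅕)*40 = 8)
t(n, Z) = n*(8 + Z) (t(n, Z) = (n + 0)*(Z + 8) = n*(8 + Z))
((-51 - 1*78) + t((4 - 1) + 3, 9))² = ((-51 - 1*78) + ((4 - 1) + 3)*(8 + 9))² = ((-51 - 78) + (3 + 3)*17)² = (-129 + 6*17)² = (-129 + 102)² = (-27)² = 729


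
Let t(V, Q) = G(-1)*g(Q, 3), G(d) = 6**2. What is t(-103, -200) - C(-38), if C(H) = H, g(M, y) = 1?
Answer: 74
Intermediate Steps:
G(d) = 36
t(V, Q) = 36 (t(V, Q) = 36*1 = 36)
t(-103, -200) - C(-38) = 36 - 1*(-38) = 36 + 38 = 74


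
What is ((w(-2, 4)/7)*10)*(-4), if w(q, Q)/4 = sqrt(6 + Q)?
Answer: -160*sqrt(10)/7 ≈ -72.281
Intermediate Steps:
w(q, Q) = 4*sqrt(6 + Q)
((w(-2, 4)/7)*10)*(-4) = (((4*sqrt(6 + 4))/7)*10)*(-4) = (((4*sqrt(10))*(1/7))*10)*(-4) = ((4*sqrt(10)/7)*10)*(-4) = (40*sqrt(10)/7)*(-4) = -160*sqrt(10)/7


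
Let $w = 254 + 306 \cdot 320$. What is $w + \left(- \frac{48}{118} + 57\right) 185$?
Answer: $\frac{6409981}{59} \approx 1.0864 \cdot 10^{5}$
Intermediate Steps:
$w = 98174$ ($w = 254 + 97920 = 98174$)
$w + \left(- \frac{48}{118} + 57\right) 185 = 98174 + \left(- \frac{48}{118} + 57\right) 185 = 98174 + \left(\left(-48\right) \frac{1}{118} + 57\right) 185 = 98174 + \left(- \frac{24}{59} + 57\right) 185 = 98174 + \frac{3339}{59} \cdot 185 = 98174 + \frac{617715}{59} = \frac{6409981}{59}$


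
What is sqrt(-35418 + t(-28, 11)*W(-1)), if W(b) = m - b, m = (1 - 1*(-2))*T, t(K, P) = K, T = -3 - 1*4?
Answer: I*sqrt(34858) ≈ 186.7*I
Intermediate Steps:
T = -7 (T = -3 - 4 = -7)
m = -21 (m = (1 - 1*(-2))*(-7) = (1 + 2)*(-7) = 3*(-7) = -21)
W(b) = -21 - b
sqrt(-35418 + t(-28, 11)*W(-1)) = sqrt(-35418 - 28*(-21 - 1*(-1))) = sqrt(-35418 - 28*(-21 + 1)) = sqrt(-35418 - 28*(-20)) = sqrt(-35418 + 560) = sqrt(-34858) = I*sqrt(34858)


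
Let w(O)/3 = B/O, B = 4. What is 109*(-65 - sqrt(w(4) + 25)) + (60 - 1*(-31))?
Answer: -6994 - 218*sqrt(7) ≈ -7570.8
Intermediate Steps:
w(O) = 12/O (w(O) = 3*(4/O) = 12/O)
109*(-65 - sqrt(w(4) + 25)) + (60 - 1*(-31)) = 109*(-65 - sqrt(12/4 + 25)) + (60 - 1*(-31)) = 109*(-65 - sqrt(12*(1/4) + 25)) + (60 + 31) = 109*(-65 - sqrt(3 + 25)) + 91 = 109*(-65 - sqrt(28)) + 91 = 109*(-65 - 2*sqrt(7)) + 91 = (-7085 - 218*sqrt(7)) + 91 = -6994 - 218*sqrt(7)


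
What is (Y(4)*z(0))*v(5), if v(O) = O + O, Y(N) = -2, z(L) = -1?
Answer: 20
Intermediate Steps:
v(O) = 2*O
(Y(4)*z(0))*v(5) = (-2*(-1))*(2*5) = 2*10 = 20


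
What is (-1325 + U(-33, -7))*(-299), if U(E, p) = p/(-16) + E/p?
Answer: 44199077/112 ≈ 3.9463e+5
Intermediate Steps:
U(E, p) = -p/16 + E/p (U(E, p) = p*(-1/16) + E/p = -p/16 + E/p)
(-1325 + U(-33, -7))*(-299) = (-1325 + (-1/16*(-7) - 33/(-7)))*(-299) = (-1325 + (7/16 - 33*(-⅐)))*(-299) = (-1325 + (7/16 + 33/7))*(-299) = (-1325 + 577/112)*(-299) = -147823/112*(-299) = 44199077/112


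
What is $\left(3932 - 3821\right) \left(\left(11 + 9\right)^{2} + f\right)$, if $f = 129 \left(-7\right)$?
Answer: $-55833$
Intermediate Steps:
$f = -903$
$\left(3932 - 3821\right) \left(\left(11 + 9\right)^{2} + f\right) = \left(3932 - 3821\right) \left(\left(11 + 9\right)^{2} - 903\right) = 111 \left(20^{2} - 903\right) = 111 \left(400 - 903\right) = 111 \left(-503\right) = -55833$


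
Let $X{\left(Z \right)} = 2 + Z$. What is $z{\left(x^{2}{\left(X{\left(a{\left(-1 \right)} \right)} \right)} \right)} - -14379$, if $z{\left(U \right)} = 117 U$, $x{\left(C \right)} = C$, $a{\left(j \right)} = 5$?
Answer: $20112$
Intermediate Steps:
$z{\left(x^{2}{\left(X{\left(a{\left(-1 \right)} \right)} \right)} \right)} - -14379 = 117 \left(2 + 5\right)^{2} - -14379 = 117 \cdot 7^{2} + 14379 = 117 \cdot 49 + 14379 = 5733 + 14379 = 20112$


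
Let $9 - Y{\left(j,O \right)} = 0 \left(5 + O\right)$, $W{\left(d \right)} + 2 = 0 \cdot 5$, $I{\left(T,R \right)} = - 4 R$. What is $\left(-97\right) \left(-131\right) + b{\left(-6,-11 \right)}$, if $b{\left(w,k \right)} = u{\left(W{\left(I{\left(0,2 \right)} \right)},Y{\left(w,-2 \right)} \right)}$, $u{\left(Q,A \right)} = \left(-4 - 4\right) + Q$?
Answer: $12697$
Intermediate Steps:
$W{\left(d \right)} = -2$ ($W{\left(d \right)} = -2 + 0 \cdot 5 = -2 + 0 = -2$)
$Y{\left(j,O \right)} = 9$ ($Y{\left(j,O \right)} = 9 - 0 \left(5 + O\right) = 9 - 0 = 9 + 0 = 9$)
$u{\left(Q,A \right)} = -8 + Q$
$b{\left(w,k \right)} = -10$ ($b{\left(w,k \right)} = -8 - 2 = -10$)
$\left(-97\right) \left(-131\right) + b{\left(-6,-11 \right)} = \left(-97\right) \left(-131\right) - 10 = 12707 - 10 = 12697$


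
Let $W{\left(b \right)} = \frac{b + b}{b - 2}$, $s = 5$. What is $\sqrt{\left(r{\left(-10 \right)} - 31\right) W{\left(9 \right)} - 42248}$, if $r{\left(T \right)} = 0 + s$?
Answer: $\frac{2 i \sqrt{518357}}{7} \approx 205.71 i$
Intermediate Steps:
$W{\left(b \right)} = \frac{2 b}{-2 + b}$
$r{\left(T \right)} = 5$ ($r{\left(T \right)} = 0 + 5 = 5$)
$\sqrt{\left(r{\left(-10 \right)} - 31\right) W{\left(9 \right)} - 42248} = \sqrt{\left(5 - 31\right) 2 \cdot 9 \frac{1}{-2 + 9} - 42248} = \sqrt{- 26 \cdot 2 \cdot 9 \cdot \frac{1}{7} - 42248} = \sqrt{\left(-26\right) \frac{18}{7} - 42248} = \sqrt{- \frac{468}{7} - 42248} = \sqrt{- \frac{296204}{7}} = \frac{2 i \sqrt{518357}}{7}$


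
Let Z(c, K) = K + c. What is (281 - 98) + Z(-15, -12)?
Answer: 156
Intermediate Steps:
(281 - 98) + Z(-15, -12) = (281 - 98) + (-12 - 15) = 183 - 27 = 156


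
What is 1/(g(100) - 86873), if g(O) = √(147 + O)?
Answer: -86873/7546917882 - √247/7546917882 ≈ -1.1513e-5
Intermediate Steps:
1/(g(100) - 86873) = 1/(√(147 + 100) - 86873) = 1/(√247 - 86873) = 1/(-86873 + √247)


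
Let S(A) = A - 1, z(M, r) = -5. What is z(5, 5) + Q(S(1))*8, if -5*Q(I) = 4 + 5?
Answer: -97/5 ≈ -19.400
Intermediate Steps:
S(A) = -1 + A
Q(I) = -9/5 (Q(I) = -(4 + 5)/5 = -1/5*9 = -9/5)
z(5, 5) + Q(S(1))*8 = -5 - 9/5*8 = -5 - 72/5 = -97/5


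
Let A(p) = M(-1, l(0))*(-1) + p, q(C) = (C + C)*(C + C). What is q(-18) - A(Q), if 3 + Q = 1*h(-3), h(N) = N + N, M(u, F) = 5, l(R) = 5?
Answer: 1310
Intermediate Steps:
q(C) = 4*C**2 (q(C) = (2*C)*(2*C) = 4*C**2)
h(N) = 2*N
Q = -9 (Q = -3 + 1*(2*(-3)) = -3 + 1*(-6) = -3 - 6 = -9)
A(p) = -5 + p (A(p) = 5*(-1) + p = -5 + p)
q(-18) - A(Q) = 4*(-18)**2 - (-5 - 9) = 4*324 - 1*(-14) = 1296 + 14 = 1310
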